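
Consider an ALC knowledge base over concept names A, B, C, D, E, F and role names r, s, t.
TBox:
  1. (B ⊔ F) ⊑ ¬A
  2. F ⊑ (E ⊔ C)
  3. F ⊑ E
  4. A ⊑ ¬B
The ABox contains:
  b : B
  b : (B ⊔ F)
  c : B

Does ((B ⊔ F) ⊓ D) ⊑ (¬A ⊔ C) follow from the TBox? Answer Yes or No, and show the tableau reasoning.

1. ((B ⊔ F) ⊓ D) ⊑ (¬A ⊔ C)  ⇔  (((B ⊔ F) ⊓ D) ⊓ (A ⊓ ¬C)) unsat w.r.t. T
   all branches close; clash {C, ¬C} at x₀
2. Hence ((B ⊔ F) ⊓ D) ⊑ (¬A ⊔ C): entailed.

Yes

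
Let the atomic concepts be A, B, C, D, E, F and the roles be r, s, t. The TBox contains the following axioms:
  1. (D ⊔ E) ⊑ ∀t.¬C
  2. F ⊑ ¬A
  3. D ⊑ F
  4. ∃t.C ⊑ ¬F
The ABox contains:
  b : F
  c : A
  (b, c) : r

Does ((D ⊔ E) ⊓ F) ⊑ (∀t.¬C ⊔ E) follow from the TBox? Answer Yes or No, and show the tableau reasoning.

Yes

1. ((D ⊔ E) ⊓ F) ⊑ (∀t.¬C ⊔ E)  ⇔  (((D ⊔ E) ⊓ F) ⊓ (∃t.C ⊓ ¬E)) unsat w.r.t. T
   all branches close; clash {E, ¬E} at x₀
2. Hence ((D ⊔ E) ⊓ F) ⊑ (∀t.¬C ⊔ E): entailed.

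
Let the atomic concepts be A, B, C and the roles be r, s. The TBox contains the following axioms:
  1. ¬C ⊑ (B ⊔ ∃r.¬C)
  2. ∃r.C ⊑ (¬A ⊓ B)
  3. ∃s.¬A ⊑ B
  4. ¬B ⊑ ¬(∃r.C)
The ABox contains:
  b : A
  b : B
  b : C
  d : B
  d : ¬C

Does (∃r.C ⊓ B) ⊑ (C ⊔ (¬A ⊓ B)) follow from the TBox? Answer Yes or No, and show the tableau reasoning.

1. (∃r.C ⊓ B) ⊑ (C ⊔ (¬A ⊓ B))  ⇔  ((∃r.C ⊓ B) ⊓ (¬C ⊓ (A ⊔ ¬B))) unsat w.r.t. T
   all branches close; clash {B, ¬B} at x₀
2. Hence (∃r.C ⊓ B) ⊑ (C ⊔ (¬A ⊓ B)): entailed.

Yes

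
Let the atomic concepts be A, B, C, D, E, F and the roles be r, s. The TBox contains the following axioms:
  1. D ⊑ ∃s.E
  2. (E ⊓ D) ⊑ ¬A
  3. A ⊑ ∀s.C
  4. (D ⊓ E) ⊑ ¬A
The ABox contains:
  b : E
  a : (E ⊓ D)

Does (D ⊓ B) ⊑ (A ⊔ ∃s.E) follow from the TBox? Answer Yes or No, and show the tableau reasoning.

1. (D ⊓ B) ⊑ (A ⊔ ∃s.E)  ⇔  ((D ⊓ B) ⊓ (¬A ⊓ ∀s.¬E)) unsat w.r.t. T
   all branches close; clash {E, ¬E} at an ∃-successor
2. Hence (D ⊓ B) ⊑ (A ⊔ ∃s.E): entailed.

Yes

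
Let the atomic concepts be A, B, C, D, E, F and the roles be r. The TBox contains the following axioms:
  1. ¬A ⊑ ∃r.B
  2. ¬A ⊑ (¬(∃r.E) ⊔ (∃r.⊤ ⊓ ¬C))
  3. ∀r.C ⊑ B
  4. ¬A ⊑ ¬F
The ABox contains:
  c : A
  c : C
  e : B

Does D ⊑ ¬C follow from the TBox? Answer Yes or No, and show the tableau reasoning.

1. D ⊑ ¬C  ⇔  (D ⊓ C) unsat w.r.t. T
   open: L(x₀) ⊇ {A, C, D, ∃r.¬C} (+ ∃-successors)
2. Hence D ⊑ ¬C: not entailed.

No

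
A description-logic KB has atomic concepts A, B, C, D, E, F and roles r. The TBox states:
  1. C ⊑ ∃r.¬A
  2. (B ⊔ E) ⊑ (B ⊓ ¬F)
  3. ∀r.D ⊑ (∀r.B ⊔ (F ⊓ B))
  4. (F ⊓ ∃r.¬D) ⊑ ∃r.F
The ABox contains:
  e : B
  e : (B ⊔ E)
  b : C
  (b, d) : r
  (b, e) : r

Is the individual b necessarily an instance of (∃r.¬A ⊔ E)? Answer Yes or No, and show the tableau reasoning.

Yes

1. b : (∃r.¬A ⊔ E)?  L(b) = {C} ∪ {(∀r.A ⊓ ¬E)}
   clash {F, ¬F} at b — b ∈ (∃r.¬A ⊔ E)
2. Hence b : (∃r.¬A ⊔ E): entailed.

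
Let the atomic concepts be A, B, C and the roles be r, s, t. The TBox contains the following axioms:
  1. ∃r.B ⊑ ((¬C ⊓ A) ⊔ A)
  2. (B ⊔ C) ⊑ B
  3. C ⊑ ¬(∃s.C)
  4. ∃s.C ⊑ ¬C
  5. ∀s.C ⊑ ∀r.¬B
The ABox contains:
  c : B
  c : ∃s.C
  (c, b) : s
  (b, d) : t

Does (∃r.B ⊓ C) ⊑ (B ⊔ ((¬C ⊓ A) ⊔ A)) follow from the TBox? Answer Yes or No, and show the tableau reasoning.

Yes

1. (∃r.B ⊓ C) ⊑ (B ⊔ ((¬C ⊓ A) ⊔ A))  ⇔  ((∃r.B ⊓ C) ⊓ (¬B ⊓ ((C ⊔ ¬A) ⊓ ¬A))) unsat w.r.t. T
   all branches close; clash {B, ¬B} at x₀
2. Hence (∃r.B ⊓ C) ⊑ (B ⊔ ((¬C ⊓ A) ⊔ A)): entailed.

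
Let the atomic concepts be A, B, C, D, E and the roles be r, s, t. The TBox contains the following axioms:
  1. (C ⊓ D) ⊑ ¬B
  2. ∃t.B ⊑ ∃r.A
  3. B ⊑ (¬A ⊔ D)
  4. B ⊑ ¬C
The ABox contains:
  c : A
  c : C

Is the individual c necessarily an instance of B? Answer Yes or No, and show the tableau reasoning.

1. c : B?  L(c) = {A, C} ∪ {¬B}
   open: L(c) ⊇ {A, C, ¬B, ∀t.¬B} — c ∉ B possible
2. Hence c : B: not entailed.

No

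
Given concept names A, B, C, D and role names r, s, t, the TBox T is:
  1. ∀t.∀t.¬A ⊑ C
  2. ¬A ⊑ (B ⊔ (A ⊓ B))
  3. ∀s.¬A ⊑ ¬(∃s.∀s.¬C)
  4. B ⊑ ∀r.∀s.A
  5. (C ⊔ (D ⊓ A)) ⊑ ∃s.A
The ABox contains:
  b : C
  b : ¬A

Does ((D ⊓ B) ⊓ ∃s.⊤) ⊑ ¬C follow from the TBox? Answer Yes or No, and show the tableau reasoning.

1. ((D ⊓ B) ⊓ ∃s.⊤) ⊑ ¬C  ⇔  (((D ⊓ B) ⊓ ∃s.⊤) ⊓ C) unsat w.r.t. T
   apply at x₀: B⊑∀r.∀s.A
   open: L(x₀) ⊇ {A, B, C, D, ∀r.∀s.A, …} (+ ∃-successors)
2. Hence ((D ⊓ B) ⊓ ∃s.⊤) ⊑ ¬C: not entailed.

No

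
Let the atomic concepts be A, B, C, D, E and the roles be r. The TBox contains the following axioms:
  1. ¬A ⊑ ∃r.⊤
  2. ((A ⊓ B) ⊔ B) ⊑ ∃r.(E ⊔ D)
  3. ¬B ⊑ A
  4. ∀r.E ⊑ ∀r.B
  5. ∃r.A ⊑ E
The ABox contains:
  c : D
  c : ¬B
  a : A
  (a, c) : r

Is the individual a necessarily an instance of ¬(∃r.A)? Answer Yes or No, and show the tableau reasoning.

1. a : ¬(∃r.A)?  L(a) = {A} ∪ {∃r.A}
   apply at a: ∃r.A⊑E
   open: L(a) ⊇ {A, E, ¬B, ∃r.A, ∃r.¬E} (+ ∃-successors) — a ∉ ¬(∃r.A) possible
2. Hence a : ¬(∃r.A): not entailed.

No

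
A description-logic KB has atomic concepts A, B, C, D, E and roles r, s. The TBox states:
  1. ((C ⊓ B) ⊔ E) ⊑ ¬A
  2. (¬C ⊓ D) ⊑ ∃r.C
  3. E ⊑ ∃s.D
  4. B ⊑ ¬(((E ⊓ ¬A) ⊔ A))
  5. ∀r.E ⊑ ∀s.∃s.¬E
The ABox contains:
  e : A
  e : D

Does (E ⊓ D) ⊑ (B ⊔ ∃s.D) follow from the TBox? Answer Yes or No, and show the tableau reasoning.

1. (E ⊓ D) ⊑ (B ⊔ ∃s.D)  ⇔  ((E ⊓ D) ⊓ (¬B ⊓ ∀s.¬D)) unsat w.r.t. T
   all branches close; clash {D, ¬D} at an ∃-successor
2. Hence (E ⊓ D) ⊑ (B ⊔ ∃s.D): entailed.

Yes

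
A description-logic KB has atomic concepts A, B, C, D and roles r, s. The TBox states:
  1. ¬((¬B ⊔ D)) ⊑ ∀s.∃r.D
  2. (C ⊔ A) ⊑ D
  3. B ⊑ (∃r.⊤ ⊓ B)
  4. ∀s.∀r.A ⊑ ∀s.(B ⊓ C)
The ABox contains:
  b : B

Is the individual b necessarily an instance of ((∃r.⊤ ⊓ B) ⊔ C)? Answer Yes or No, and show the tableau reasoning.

1. b : ((∃r.⊤ ⊓ B) ⊔ C)?  L(b) = {B} ∪ {((∀r.⊥ ⊔ ¬B) ⊓ ¬C)}
   clash {B, ¬B} at b — b ∈ ((∃r.⊤ ⊓ B) ⊔ C)
2. Hence b : ((∃r.⊤ ⊓ B) ⊔ C): entailed.

Yes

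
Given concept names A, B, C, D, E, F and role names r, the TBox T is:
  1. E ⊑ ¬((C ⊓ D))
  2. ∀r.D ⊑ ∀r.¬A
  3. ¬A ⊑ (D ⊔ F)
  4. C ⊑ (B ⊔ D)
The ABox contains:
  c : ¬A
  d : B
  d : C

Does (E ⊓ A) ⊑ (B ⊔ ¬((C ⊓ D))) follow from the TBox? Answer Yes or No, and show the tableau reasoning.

Yes

1. (E ⊓ A) ⊑ (B ⊔ ¬((C ⊓ D)))  ⇔  ((E ⊓ A) ⊓ (¬B ⊓ (C ⊓ D))) unsat w.r.t. T
   all branches close; clash {D, ¬D} at x₀
2. Hence (E ⊓ A) ⊑ (B ⊔ ¬((C ⊓ D))): entailed.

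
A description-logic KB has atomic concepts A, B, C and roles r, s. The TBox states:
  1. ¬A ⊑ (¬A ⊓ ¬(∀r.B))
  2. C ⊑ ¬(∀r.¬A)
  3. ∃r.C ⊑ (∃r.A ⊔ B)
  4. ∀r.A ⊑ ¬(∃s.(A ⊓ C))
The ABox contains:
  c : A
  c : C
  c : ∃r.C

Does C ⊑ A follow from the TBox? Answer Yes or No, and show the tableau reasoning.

1. C ⊑ A  ⇔  (C ⊓ ¬A) unsat w.r.t. T
   apply at x₀: ¬A⊑(¬A ⊓ ¬(∀r.B)); C⊑¬(∀r.¬A)
   open: L(x₀) ⊇ {C, ¬A, ∀r.¬C, ∃r.A, ∃r.¬A, …} (+ ∃-successors)
2. Hence C ⊑ A: not entailed.

No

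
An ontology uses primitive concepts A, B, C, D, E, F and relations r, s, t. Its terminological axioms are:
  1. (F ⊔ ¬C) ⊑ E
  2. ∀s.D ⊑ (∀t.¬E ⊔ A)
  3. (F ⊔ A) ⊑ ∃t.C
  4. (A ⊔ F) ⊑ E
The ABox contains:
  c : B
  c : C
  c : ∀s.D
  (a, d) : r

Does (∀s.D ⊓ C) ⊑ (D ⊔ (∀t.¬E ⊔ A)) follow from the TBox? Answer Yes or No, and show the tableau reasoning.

Yes

1. (∀s.D ⊓ C) ⊑ (D ⊔ (∀t.¬E ⊔ A))  ⇔  ((∀s.D ⊓ C) ⊓ (¬D ⊓ (∃t.E ⊓ ¬A))) unsat w.r.t. T
   all branches close; clash {A, ¬A} at x₀
2. Hence (∀s.D ⊓ C) ⊑ (D ⊔ (∀t.¬E ⊔ A)): entailed.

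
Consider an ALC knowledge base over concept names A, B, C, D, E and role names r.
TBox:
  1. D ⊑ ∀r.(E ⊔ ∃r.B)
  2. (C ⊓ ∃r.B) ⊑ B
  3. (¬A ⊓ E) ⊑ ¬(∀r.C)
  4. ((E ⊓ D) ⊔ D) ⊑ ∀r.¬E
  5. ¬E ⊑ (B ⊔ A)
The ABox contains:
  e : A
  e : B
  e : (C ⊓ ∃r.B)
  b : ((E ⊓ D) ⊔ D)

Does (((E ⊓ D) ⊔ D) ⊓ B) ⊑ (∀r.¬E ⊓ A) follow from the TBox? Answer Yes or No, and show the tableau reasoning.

1. (((E ⊓ D) ⊔ D) ⊓ B) ⊑ (∀r.¬E ⊓ A)  ⇔  ((((E ⊓ D) ⊔ D) ⊓ B) ⊓ (∃r.E ⊔ ¬A)) unsat w.r.t. T
   apply at x₀: ((E ⊓ D) ⊔ D)⊑∀r.¬E
   open: L(x₀) ⊇ {B, D, E, ¬A, ∀r.(E ⊔ ∃r.B), …} (+ ∃-successors)
2. Hence (((E ⊓ D) ⊔ D) ⊓ B) ⊑ (∀r.¬E ⊓ A): not entailed.

No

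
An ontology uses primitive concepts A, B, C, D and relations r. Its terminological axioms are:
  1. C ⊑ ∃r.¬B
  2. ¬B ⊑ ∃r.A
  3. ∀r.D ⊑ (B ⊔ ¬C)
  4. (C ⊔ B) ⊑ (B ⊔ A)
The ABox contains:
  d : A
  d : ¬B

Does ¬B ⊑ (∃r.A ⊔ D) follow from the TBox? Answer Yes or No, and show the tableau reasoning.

Yes

1. ¬B ⊑ (∃r.A ⊔ D)  ⇔  (¬B ⊓ (∀r.¬A ⊓ ¬D)) unsat w.r.t. T
   all branches close; clash {A, ¬A} at an ∃-successor
2. Hence ¬B ⊑ (∃r.A ⊔ D): entailed.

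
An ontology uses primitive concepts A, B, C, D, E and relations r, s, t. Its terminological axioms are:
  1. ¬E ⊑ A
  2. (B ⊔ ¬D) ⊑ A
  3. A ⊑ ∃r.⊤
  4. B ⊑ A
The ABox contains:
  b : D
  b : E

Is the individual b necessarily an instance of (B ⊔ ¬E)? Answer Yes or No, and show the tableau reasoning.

1. b : (B ⊔ ¬E)?  L(b) = {D, E} ∪ {(¬B ⊓ E)}
   open: L(b) ⊇ {D, E, ¬A, ¬B} — b ∉ (B ⊔ ¬E) possible
2. Hence b : (B ⊔ ¬E): not entailed.

No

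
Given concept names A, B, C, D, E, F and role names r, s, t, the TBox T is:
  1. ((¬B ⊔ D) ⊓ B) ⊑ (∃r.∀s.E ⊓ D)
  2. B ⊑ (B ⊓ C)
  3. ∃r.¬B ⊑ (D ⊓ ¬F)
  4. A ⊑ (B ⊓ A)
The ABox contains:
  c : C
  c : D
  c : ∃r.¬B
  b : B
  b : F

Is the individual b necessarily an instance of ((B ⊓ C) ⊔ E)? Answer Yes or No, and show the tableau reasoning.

Yes

1. b : ((B ⊓ C) ⊔ E)?  L(b) = {B, F} ∪ {((¬B ⊔ ¬C) ⊓ ¬E)}
   clash {C, ¬C} at b — b ∈ ((B ⊓ C) ⊔ E)
2. Hence b : ((B ⊓ C) ⊔ E): entailed.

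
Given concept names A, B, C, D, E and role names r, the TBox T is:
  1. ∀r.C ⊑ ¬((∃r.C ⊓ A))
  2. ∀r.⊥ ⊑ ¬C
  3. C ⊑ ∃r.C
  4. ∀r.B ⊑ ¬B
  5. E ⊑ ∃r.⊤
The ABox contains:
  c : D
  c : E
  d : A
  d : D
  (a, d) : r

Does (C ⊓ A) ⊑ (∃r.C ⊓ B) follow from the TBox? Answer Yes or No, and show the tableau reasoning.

No

1. (C ⊓ A) ⊑ (∃r.C ⊓ B)  ⇔  ((C ⊓ A) ⊓ (∀r.¬C ⊔ ¬B)) unsat w.r.t. T
   apply at x₀: C⊑∃r.C
   open: L(x₀) ⊇ {A, C, ¬B, ¬E, ∃r.C, …} (+ ∃-successors)
2. Hence (C ⊓ A) ⊑ (∃r.C ⊓ B): not entailed.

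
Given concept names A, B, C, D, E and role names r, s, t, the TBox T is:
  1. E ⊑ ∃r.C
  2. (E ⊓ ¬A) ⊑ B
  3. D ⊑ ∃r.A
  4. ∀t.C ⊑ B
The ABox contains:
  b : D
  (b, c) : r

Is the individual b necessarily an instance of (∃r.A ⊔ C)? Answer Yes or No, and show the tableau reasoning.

Yes

1. b : (∃r.A ⊔ C)?  L(b) = {D} ∪ {(∀r.¬A ⊓ ¬C)}
   clash {A, ¬A} at an ∃-successor — b ∈ (∃r.A ⊔ C)
2. Hence b : (∃r.A ⊔ C): entailed.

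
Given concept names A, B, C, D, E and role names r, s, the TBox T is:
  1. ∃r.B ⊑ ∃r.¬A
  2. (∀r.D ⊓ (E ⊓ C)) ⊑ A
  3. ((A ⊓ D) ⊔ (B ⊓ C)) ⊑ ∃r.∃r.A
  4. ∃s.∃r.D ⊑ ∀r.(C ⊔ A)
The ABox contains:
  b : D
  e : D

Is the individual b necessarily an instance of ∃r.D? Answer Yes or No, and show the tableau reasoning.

1. b : ∃r.D?  L(b) = {D} ∪ {∀r.¬D}
   open: L(b) ⊇ {D, ¬A, ¬B, ∀r.¬B, ∀r.¬D, …} (+ ∃-successors) — b ∉ ∃r.D possible
2. Hence b : ∃r.D: not entailed.

No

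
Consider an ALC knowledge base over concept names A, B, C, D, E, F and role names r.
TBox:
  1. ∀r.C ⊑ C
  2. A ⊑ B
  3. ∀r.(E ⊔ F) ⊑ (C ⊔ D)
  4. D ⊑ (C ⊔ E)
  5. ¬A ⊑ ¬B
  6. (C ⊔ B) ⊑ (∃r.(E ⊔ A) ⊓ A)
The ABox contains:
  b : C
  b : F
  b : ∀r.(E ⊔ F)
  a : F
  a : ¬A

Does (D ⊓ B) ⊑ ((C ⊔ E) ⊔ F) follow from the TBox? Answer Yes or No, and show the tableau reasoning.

1. (D ⊓ B) ⊑ ((C ⊔ E) ⊔ F)  ⇔  ((D ⊓ B) ⊓ ((¬C ⊓ ¬E) ⊓ ¬F)) unsat w.r.t. T
   all branches close; clash {B, ¬B} at x₀
2. Hence (D ⊓ B) ⊑ ((C ⊔ E) ⊔ F): entailed.

Yes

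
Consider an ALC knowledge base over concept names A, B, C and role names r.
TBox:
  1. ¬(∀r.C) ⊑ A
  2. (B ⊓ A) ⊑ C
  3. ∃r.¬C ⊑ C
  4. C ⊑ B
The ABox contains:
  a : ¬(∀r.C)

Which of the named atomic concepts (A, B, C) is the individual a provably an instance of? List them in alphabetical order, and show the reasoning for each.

{A, B, C}

1. a : A?  L(a) = {¬(∀r.C)} ∪ {¬A}
   clash {A, ¬A} at a — a ∈ A
2. a : B?  L(a) = {¬(∀r.C)} ∪ {¬B}
   clash {B, ¬B} at a — a ∈ B
3. a : C?  L(a) = {¬(∀r.C)} ∪ {¬C}
   clash {C, ¬C} at a — a ∈ C
4. Entailed for a: {A, B, C}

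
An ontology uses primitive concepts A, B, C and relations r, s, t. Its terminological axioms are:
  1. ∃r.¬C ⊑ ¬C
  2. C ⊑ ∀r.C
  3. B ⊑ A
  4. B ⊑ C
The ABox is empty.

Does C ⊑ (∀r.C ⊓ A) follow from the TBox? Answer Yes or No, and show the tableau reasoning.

1. C ⊑ (∀r.C ⊓ A)  ⇔  (C ⊓ (∃r.¬C ⊔ ¬A)) unsat w.r.t. T
   apply at x₀: C⊑∀r.C
   open: L(x₀) ⊇ {C, ¬A, ¬B, ∀r.C}
2. Hence C ⊑ (∀r.C ⊓ A): not entailed.

No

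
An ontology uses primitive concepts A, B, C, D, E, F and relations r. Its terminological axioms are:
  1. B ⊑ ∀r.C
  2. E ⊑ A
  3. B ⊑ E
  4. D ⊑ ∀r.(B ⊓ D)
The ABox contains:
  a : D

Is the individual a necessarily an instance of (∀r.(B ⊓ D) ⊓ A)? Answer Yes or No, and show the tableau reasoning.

No

1. a : (∀r.(B ⊓ D) ⊓ A)?  L(a) = {D} ∪ {(∃r.(¬B ⊔ ¬D) ⊔ ¬A)}
   apply at a: D⊑∀r.(B ⊓ D)
   open: L(a) ⊇ {D, ¬A, ¬B, ¬E, ∀r.(B ⊓ D)} — a ∉ (∀r.(B ⊓ D) ⊓ A) possible
2. Hence a : (∀r.(B ⊓ D) ⊓ A): not entailed.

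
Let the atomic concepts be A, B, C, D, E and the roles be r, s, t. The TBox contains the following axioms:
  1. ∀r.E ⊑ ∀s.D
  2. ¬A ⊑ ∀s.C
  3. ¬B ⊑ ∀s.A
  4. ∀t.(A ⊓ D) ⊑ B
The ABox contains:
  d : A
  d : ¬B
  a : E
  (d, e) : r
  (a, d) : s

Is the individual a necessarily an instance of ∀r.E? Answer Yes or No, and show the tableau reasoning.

1. a : ∀r.E?  L(a) = {E} ∪ {∃r.¬E}
   open: L(a) ⊇ {A, B, E, ∃r.¬E} (+ ∃-successors) — a ∉ ∀r.E possible
2. Hence a : ∀r.E: not entailed.

No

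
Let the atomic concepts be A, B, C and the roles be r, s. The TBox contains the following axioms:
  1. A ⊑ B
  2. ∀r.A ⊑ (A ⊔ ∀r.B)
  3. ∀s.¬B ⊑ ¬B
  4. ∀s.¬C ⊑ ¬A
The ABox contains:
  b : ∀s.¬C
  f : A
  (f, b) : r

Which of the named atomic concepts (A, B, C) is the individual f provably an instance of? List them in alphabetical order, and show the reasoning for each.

{A, B}

1. f : A?  L(f) = {A} ∪ {¬A}
   clash {A, ¬A} at f — f ∈ A
2. f : B?  L(f) = {A} ∪ {¬B}
   clash {B, ¬B} at f — f ∈ B
3. f : C?  L(f) = {A} ∪ {¬C}
   apply at f: A⊑B
   open: L(f) ⊇ {A, B, ¬C, ∃r.¬A, ∃s.B, …} (+ ∃-successors) — f ∉ C possible
4. Entailed for f: {A, B}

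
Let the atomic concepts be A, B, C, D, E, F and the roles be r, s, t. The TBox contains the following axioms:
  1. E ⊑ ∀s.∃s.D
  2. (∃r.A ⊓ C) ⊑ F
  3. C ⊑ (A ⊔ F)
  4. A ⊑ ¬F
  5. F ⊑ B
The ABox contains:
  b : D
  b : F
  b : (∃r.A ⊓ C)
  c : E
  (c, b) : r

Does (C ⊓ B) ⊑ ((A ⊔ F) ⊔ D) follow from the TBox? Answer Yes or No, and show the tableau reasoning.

1. (C ⊓ B) ⊑ ((A ⊔ F) ⊔ D)  ⇔  ((C ⊓ B) ⊓ ((¬A ⊓ ¬F) ⊓ ¬D)) unsat w.r.t. T
   all branches close; clash {F, ¬F} at x₀
2. Hence (C ⊓ B) ⊑ ((A ⊔ F) ⊔ D): entailed.

Yes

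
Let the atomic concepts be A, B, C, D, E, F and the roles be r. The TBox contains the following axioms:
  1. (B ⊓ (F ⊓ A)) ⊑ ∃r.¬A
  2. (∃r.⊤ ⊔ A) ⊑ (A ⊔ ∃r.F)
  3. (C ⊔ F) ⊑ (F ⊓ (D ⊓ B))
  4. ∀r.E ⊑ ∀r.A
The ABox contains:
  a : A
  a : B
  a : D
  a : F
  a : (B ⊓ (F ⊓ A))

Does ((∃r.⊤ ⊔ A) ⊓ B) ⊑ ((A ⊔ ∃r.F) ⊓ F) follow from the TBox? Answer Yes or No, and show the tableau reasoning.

No

1. ((∃r.⊤ ⊔ A) ⊓ B) ⊑ ((A ⊔ ∃r.F) ⊓ F)  ⇔  (((∃r.⊤ ⊔ A) ⊓ B) ⊓ ((¬A ⊓ ∀r.¬F) ⊔ ¬F)) unsat w.r.t. T
   apply at x₀: (∃r.⊤ ⊔ A)⊑(A ⊔ ∃r.F)
   open: L(x₀) ⊇ {A, B, ¬C, ¬F, ∃r.¬E, …} (+ ∃-successors)
2. Hence ((∃r.⊤ ⊔ A) ⊓ B) ⊑ ((A ⊔ ∃r.F) ⊓ F): not entailed.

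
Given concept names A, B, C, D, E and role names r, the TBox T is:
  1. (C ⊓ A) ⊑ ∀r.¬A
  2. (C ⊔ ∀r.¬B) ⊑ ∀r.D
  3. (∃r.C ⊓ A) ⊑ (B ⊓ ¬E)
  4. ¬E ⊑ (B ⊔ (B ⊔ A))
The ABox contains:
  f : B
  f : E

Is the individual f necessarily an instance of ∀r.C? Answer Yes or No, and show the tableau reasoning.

1. f : ∀r.C?  L(f) = {B, E} ∪ {∃r.¬C}
   open: L(f) ⊇ {B, E, ¬C, ∀r.¬C, ∃r.B, …} (+ ∃-successors) — f ∉ ∀r.C possible
2. Hence f : ∀r.C: not entailed.

No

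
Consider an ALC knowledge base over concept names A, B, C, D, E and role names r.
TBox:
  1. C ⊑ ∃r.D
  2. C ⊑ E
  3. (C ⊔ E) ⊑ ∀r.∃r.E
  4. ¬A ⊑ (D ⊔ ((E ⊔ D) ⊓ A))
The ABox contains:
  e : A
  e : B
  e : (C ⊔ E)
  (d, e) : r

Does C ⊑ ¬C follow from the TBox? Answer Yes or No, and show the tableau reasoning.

1. C ⊑ ¬C  ⇔  (C ⊓ C) unsat w.r.t. T
   apply at x₀: C⊑∃r.D; C⊑E
   open: L(x₀) ⊇ {A, C, E, ∀r.∃r.E, ∃r.D} (+ ∃-successors)
2. Hence C ⊑ ¬C: not entailed.

No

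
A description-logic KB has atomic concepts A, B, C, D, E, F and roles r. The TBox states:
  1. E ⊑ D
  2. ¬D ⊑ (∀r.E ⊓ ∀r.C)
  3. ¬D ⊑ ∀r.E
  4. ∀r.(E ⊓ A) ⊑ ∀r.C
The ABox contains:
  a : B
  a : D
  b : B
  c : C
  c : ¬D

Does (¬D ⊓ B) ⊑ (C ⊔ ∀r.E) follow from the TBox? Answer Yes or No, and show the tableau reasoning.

Yes

1. (¬D ⊓ B) ⊑ (C ⊔ ∀r.E)  ⇔  ((¬D ⊓ B) ⊓ (¬C ⊓ ∃r.¬E)) unsat w.r.t. T
   all branches close; clash {D, ¬D} at x₀
2. Hence (¬D ⊓ B) ⊑ (C ⊔ ∀r.E): entailed.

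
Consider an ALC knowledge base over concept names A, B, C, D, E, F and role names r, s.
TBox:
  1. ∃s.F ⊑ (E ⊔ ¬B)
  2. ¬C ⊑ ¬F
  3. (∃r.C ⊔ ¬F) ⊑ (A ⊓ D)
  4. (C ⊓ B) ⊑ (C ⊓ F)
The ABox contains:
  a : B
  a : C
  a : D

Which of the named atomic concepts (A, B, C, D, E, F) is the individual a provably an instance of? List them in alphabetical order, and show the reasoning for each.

1. a : A?  L(a) = {B, C, D} ∪ {¬A}
   open: L(a) ⊇ {B, C, D, F, ¬A, …} — a ∉ A possible
2. a : B?  L(a) = {B, C, D} ∪ {¬B}
   clash {B, ¬B} at a — a ∈ B
3. a : C?  L(a) = {B, C, D} ∪ {¬C}
   clash {C, ¬C} at a — a ∈ C
4. a : D?  L(a) = {B, C, D} ∪ {¬D}
   clash {D, ¬D} at a — a ∈ D
5. a : E?  L(a) = {B, C, D} ∪ {¬E}
   open: L(a) ⊇ {B, C, D, F, ¬E, …} — a ∉ E possible
6. a : F?  L(a) = {B, C, D} ∪ {¬F}
   clash {F, ¬F} at a — a ∈ F
7. Entailed for a: {B, C, D, F}

{B, C, D, F}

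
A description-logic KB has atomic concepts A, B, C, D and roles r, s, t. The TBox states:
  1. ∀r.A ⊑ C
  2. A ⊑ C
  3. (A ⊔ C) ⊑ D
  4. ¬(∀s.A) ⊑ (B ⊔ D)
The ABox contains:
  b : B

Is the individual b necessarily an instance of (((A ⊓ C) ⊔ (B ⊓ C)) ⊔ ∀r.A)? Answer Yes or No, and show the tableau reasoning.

No

1. b : (((A ⊓ C) ⊔ (B ⊓ C)) ⊔ ∀r.A)?  L(b) = {B} ∪ {(((¬A ⊔ ¬C) ⊓ (¬B ⊔ ¬C)) ⊓ ∃r.¬A)}
   open: L(b) ⊇ {B, ¬A, ¬C, ∀s.A, ∃r.¬A} (+ ∃-successors) — b ∉ (((A ⊓ C) ⊔ (B ⊓ C)) ⊔ ∀r.A) possible
2. Hence b : (((A ⊓ C) ⊔ (B ⊓ C)) ⊔ ∀r.A): not entailed.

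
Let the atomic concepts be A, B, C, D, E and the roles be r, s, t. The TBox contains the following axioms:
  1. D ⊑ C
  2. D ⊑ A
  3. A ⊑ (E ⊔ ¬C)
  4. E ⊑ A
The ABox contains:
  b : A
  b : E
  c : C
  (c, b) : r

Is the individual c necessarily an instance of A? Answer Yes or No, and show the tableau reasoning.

No

1. c : A?  L(c) = {C} ∪ {¬A}
   open: L(c) ⊇ {C, ¬A, ¬D, ¬E} — c ∉ A possible
2. Hence c : A: not entailed.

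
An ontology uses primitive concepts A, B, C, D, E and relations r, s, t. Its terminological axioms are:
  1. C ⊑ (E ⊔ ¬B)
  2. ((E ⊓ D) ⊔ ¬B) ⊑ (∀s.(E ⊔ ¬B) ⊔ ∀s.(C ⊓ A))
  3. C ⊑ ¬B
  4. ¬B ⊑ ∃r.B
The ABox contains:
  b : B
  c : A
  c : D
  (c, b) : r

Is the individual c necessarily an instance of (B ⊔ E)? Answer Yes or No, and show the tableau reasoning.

No

1. c : (B ⊔ E)?  L(c) = {A, D} ∪ {(¬B ⊓ ¬E)}
   apply at c: ¬B⊑∃r.B
   open: L(c) ⊇ {A, D, ¬B, ¬C, ¬E, …} (+ ∃-successors) — c ∉ (B ⊔ E) possible
2. Hence c : (B ⊔ E): not entailed.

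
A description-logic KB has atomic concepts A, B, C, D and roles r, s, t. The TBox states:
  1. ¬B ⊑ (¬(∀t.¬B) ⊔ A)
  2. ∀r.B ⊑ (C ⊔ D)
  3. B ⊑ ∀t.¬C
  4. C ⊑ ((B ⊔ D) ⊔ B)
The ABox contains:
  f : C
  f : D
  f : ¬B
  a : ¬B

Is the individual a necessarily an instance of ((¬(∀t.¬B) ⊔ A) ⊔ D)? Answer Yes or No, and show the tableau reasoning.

Yes

1. a : ((¬(∀t.¬B) ⊔ A) ⊔ D)?  L(a) = {¬B} ∪ {((∀t.¬B ⊓ ¬A) ⊓ ¬D)}
   clash {A, ¬A} at a — a ∈ ((¬(∀t.¬B) ⊔ A) ⊔ D)
2. Hence a : ((¬(∀t.¬B) ⊔ A) ⊔ D): entailed.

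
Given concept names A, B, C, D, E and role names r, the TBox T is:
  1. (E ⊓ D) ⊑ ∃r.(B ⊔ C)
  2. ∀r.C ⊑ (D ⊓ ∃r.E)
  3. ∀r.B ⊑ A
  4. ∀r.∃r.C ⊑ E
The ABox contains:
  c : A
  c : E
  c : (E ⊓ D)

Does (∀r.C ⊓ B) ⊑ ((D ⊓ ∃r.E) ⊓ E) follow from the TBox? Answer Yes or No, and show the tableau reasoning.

No

1. (∀r.C ⊓ B) ⊑ ((D ⊓ ∃r.E) ⊓ E)  ⇔  ((∀r.C ⊓ B) ⊓ ((¬D ⊔ ∀r.¬E) ⊔ ¬E)) unsat w.r.t. T
   apply at x₀: ∀r.C⊑(D ⊓ ∃r.E)
   open: L(x₀) ⊇ {B, D, ¬E, ∀r.C, ∃r.E, …} (+ ∃-successors)
2. Hence (∀r.C ⊓ B) ⊑ ((D ⊓ ∃r.E) ⊓ E): not entailed.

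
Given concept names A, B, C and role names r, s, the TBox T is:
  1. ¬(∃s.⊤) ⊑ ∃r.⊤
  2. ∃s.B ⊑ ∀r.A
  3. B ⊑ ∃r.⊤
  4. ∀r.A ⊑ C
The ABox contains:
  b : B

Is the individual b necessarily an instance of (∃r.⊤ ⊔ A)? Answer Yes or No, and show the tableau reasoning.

Yes

1. b : (∃r.⊤ ⊔ A)?  L(b) = {B} ∪ {(∀r.⊥ ⊓ ¬A)}
   clash ⊥ at an ∃-successor — b ∈ (∃r.⊤ ⊔ A)
2. Hence b : (∃r.⊤ ⊔ A): entailed.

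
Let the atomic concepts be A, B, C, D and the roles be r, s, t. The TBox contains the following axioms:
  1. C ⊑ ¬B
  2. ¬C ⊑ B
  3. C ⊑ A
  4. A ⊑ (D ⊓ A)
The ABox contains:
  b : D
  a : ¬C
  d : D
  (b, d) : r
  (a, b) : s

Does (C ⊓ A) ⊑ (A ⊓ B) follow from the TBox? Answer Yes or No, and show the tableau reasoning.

No

1. (C ⊓ A) ⊑ (A ⊓ B)  ⇔  ((C ⊓ A) ⊓ (¬A ⊔ ¬B)) unsat w.r.t. T
   apply at x₀: C⊑¬B; A⊑(D ⊓ A)
   open: L(x₀) ⊇ {A, C, D, ¬B}
2. Hence (C ⊓ A) ⊑ (A ⊓ B): not entailed.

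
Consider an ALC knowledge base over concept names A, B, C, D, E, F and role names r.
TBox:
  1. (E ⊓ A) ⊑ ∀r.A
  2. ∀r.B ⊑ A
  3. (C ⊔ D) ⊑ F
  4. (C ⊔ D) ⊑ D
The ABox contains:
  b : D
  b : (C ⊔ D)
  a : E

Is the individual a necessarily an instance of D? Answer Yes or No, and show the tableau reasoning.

No

1. a : D?  L(a) = {E} ∪ {¬D}
   open: L(a) ⊇ {E, ¬A, ¬C, ¬D, ∃r.¬B} (+ ∃-successors) — a ∉ D possible
2. Hence a : D: not entailed.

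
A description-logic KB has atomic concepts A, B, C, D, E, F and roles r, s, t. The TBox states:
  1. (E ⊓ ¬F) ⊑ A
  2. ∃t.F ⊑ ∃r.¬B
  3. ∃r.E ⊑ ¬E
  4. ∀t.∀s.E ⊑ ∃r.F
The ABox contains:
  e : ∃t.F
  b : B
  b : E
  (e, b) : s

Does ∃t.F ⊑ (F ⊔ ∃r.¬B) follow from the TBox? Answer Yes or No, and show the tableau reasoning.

1. ∃t.F ⊑ (F ⊔ ∃r.¬B)  ⇔  (∃t.F ⊓ (¬F ⊓ ∀r.B)) unsat w.r.t. T
   all branches close; clash {B, ¬B} at an ∃-successor
2. Hence ∃t.F ⊑ (F ⊔ ∃r.¬B): entailed.

Yes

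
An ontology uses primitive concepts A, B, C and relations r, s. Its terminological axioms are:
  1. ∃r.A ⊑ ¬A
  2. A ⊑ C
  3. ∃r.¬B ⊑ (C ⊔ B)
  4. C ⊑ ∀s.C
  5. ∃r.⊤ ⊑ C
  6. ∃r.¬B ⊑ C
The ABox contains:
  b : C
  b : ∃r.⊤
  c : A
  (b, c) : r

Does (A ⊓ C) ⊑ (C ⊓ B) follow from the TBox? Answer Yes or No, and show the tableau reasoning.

1. (A ⊓ C) ⊑ (C ⊓ B)  ⇔  ((A ⊓ C) ⊓ (¬C ⊔ ¬B)) unsat w.r.t. T
   apply at x₀: C⊑∀s.C
   open: L(x₀) ⊇ {A, C, ¬B, ∀r.B, ∀r.¬A, …}
2. Hence (A ⊓ C) ⊑ (C ⊓ B): not entailed.

No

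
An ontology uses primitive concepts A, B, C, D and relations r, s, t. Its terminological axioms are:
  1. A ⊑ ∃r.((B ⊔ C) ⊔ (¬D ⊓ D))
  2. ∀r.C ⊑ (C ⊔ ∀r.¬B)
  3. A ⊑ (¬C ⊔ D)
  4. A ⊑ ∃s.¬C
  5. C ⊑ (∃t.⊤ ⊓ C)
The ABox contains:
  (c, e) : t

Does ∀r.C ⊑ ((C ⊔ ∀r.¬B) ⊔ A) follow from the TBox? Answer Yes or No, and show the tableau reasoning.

Yes

1. ∀r.C ⊑ ((C ⊔ ∀r.¬B) ⊔ A)  ⇔  (∀r.C ⊓ ((¬C ⊓ ∃r.B) ⊓ ¬A)) unsat w.r.t. T
   all branches close; clash {B, ¬B} at an ∃-successor
2. Hence ∀r.C ⊑ ((C ⊔ ∀r.¬B) ⊔ A): entailed.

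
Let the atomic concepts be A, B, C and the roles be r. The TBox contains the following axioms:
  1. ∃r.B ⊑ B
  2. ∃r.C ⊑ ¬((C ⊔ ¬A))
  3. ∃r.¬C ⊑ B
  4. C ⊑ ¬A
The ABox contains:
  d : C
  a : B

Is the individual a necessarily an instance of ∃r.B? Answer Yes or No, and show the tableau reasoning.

No

1. a : ∃r.B?  L(a) = {B} ∪ {∀r.¬B}
   open: L(a) ⊇ {B, ¬C, ∀r.¬B, ∀r.¬C} — a ∉ ∃r.B possible
2. Hence a : ∃r.B: not entailed.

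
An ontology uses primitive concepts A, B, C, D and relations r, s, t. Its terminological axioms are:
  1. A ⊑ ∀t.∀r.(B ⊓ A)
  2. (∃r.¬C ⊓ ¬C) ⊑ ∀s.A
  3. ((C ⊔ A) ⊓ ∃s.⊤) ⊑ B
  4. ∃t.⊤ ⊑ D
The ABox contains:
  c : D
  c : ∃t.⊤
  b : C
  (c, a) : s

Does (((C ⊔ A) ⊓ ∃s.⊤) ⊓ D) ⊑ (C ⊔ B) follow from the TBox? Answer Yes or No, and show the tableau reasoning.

1. (((C ⊔ A) ⊓ ∃s.⊤) ⊓ D) ⊑ (C ⊔ B)  ⇔  ((((C ⊔ A) ⊓ ∃s.⊤) ⊓ D) ⊓ (¬C ⊓ ¬B)) unsat w.r.t. T
   all branches close; clash {B, ¬B} at x₀
2. Hence (((C ⊔ A) ⊓ ∃s.⊤) ⊓ D) ⊑ (C ⊔ B): entailed.

Yes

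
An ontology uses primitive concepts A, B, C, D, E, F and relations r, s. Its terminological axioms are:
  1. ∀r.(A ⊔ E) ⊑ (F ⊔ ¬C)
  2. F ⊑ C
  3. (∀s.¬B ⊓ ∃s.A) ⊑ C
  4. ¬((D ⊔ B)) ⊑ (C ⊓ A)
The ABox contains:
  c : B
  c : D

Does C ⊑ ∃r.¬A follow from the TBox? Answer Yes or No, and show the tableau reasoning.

1. C ⊑ ∃r.¬A  ⇔  (C ⊓ ∀r.A) unsat w.r.t. T
   open: L(x₀) ⊇ {C, D, F, ∀r.A}
2. Hence C ⊑ ∃r.¬A: not entailed.

No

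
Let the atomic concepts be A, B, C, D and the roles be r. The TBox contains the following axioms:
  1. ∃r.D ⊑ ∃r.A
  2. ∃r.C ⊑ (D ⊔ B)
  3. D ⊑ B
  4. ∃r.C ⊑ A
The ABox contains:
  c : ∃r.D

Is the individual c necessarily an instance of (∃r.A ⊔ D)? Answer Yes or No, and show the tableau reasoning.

Yes

1. c : (∃r.A ⊔ D)?  L(c) = {∃r.D} ∪ {(∀r.¬A ⊓ ¬D)}
   clash {A, ¬A} at an ∃-successor — c ∈ (∃r.A ⊔ D)
2. Hence c : (∃r.A ⊔ D): entailed.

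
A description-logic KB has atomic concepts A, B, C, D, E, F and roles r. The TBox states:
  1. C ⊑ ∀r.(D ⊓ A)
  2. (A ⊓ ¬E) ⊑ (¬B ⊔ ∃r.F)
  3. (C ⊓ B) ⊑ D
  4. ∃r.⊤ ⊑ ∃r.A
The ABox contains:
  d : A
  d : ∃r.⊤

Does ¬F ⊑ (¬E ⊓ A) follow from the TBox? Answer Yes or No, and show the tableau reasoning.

1. ¬F ⊑ (¬E ⊓ A)  ⇔  (¬F ⊓ (E ⊔ ¬A)) unsat w.r.t. T
   open: L(x₀) ⊇ {E, ¬C, ¬F, ∀r.⊥}
2. Hence ¬F ⊑ (¬E ⊓ A): not entailed.

No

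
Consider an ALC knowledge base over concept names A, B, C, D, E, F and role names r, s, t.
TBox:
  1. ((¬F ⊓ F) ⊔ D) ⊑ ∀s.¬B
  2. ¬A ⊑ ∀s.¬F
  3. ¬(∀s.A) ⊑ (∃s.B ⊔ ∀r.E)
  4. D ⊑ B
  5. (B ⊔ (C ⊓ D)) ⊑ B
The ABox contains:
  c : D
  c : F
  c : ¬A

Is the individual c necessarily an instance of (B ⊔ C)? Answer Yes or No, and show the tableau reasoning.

1. c : (B ⊔ C)?  L(c) = {D, F, ¬A} ∪ {(¬B ⊓ ¬C)}
   clash {B, ¬B} at c — c ∈ (B ⊔ C)
2. Hence c : (B ⊔ C): entailed.

Yes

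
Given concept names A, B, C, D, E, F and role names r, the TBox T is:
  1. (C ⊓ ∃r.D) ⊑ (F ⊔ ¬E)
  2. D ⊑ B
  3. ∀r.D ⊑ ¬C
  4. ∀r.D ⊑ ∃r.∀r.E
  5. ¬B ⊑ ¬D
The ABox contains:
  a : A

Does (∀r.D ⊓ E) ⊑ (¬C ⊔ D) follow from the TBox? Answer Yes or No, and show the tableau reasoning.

1. (∀r.D ⊓ E) ⊑ (¬C ⊔ D)  ⇔  ((∀r.D ⊓ E) ⊓ (C ⊓ ¬D)) unsat w.r.t. T
   all branches close; clash {C, ¬C} at x₀
2. Hence (∀r.D ⊓ E) ⊑ (¬C ⊔ D): entailed.

Yes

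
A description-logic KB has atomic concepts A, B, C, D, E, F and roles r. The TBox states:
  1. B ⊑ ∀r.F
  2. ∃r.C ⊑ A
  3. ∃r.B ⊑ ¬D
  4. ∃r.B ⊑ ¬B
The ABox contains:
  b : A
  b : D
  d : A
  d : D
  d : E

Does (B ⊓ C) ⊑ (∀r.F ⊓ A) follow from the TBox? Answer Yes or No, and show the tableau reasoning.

No

1. (B ⊓ C) ⊑ (∀r.F ⊓ A)  ⇔  ((B ⊓ C) ⊓ (∃r.¬F ⊔ ¬A)) unsat w.r.t. T
   apply at x₀: B⊑∀r.F
   open: L(x₀) ⊇ {B, C, ¬A, ∀r.F, ∀r.¬B, …}
2. Hence (B ⊓ C) ⊑ (∀r.F ⊓ A): not entailed.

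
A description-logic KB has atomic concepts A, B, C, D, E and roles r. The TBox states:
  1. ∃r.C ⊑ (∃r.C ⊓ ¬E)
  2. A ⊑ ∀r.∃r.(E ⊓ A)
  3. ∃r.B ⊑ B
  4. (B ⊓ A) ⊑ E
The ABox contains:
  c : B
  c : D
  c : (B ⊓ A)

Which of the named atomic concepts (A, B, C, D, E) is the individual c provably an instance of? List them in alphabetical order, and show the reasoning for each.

1. c : A?  L(c) = {B, D, (B ⊓ A)} ∪ {¬A}
   clash {A, ¬A} at c — c ∈ A
2. c : B?  L(c) = {B, D, (B ⊓ A)} ∪ {¬B}
   clash {B, ¬B} at c — c ∈ B
3. c : C?  L(c) = {B, D, (B ⊓ A)} ∪ {¬C}
   apply at c: A⊑∀r.∃r.(E ⊓ A); (B ⊓ A)⊑E
   open: L(c) ⊇ {A, B, D, E, ¬C, …} — c ∉ C possible
4. c : D?  L(c) = {B, D, (B ⊓ A)} ∪ {¬D}
   clash {D, ¬D} at c — c ∈ D
5. c : E?  L(c) = {B, D, (B ⊓ A)} ∪ {¬E}
   clash {E, ¬E} at c — c ∈ E
6. Entailed for c: {A, B, D, E}

{A, B, D, E}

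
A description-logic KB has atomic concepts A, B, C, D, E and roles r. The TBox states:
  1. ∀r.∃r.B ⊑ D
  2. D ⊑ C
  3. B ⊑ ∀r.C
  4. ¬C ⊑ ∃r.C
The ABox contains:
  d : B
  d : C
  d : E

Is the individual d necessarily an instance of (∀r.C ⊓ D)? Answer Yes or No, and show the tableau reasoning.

1. d : (∀r.C ⊓ D)?  L(d) = {B, C, E} ∪ {(∃r.¬C ⊔ ¬D)}
   apply at d: B⊑∀r.C
   open: L(d) ⊇ {B, C, E, ¬D, ∀r.C, …} (+ ∃-successors) — d ∉ (∀r.C ⊓ D) possible
2. Hence d : (∀r.C ⊓ D): not entailed.

No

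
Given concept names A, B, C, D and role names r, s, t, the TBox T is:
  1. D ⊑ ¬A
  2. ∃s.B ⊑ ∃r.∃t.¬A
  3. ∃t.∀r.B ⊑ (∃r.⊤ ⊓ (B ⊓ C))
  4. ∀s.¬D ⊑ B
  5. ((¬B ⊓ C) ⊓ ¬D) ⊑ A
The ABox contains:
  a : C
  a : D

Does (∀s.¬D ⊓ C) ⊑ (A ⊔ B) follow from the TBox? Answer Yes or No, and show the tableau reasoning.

Yes

1. (∀s.¬D ⊓ C) ⊑ (A ⊔ B)  ⇔  ((∀s.¬D ⊓ C) ⊓ (¬A ⊓ ¬B)) unsat w.r.t. T
   all branches close; clash {B, ¬B} at x₀
2. Hence (∀s.¬D ⊓ C) ⊑ (A ⊔ B): entailed.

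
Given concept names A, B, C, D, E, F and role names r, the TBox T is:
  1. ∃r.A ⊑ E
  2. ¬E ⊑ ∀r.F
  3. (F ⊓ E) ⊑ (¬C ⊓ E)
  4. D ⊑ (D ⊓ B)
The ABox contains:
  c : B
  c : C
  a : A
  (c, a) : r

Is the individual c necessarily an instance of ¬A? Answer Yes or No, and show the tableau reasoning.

No

1. c : ¬A?  L(c) = {B, C} ∪ {A}
   open: L(c) ⊇ {A, B, C, E, ¬D, …} — c ∉ ¬A possible
2. Hence c : ¬A: not entailed.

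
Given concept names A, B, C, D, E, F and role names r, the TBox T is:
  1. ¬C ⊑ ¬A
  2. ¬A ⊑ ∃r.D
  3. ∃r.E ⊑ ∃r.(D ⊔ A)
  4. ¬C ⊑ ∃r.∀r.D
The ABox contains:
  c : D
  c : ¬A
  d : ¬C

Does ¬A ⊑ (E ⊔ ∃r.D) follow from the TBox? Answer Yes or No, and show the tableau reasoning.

1. ¬A ⊑ (E ⊔ ∃r.D)  ⇔  (¬A ⊓ (¬E ⊓ ∀r.¬D)) unsat w.r.t. T
   all branches close; clash {D, ¬D} at an ∃-successor
2. Hence ¬A ⊑ (E ⊔ ∃r.D): entailed.

Yes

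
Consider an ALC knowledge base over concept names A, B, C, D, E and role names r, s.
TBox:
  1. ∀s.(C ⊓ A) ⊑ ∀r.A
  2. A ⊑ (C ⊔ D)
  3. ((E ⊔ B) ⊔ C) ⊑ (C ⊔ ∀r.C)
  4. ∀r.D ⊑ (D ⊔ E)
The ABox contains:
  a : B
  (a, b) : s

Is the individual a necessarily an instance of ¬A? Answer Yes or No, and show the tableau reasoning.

1. a : ¬A?  L(a) = {B} ∪ {A}
   apply at a: A⊑(C ⊔ D)
   open: L(a) ⊇ {A, B, C, ∃r.¬D, ∃s.(¬C ⊔ ¬A)} (+ ∃-successors) — a ∉ ¬A possible
2. Hence a : ¬A: not entailed.

No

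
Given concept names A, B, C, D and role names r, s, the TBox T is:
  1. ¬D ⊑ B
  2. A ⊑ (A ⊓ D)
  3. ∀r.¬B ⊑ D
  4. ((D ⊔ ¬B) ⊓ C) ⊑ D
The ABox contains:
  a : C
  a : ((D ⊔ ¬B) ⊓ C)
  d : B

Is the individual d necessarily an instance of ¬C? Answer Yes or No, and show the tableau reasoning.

No

1. d : ¬C?  L(d) = {B} ∪ {C}
   open: L(d) ⊇ {B, C, ¬A, ¬D, ∃r.B} (+ ∃-successors) — d ∉ ¬C possible
2. Hence d : ¬C: not entailed.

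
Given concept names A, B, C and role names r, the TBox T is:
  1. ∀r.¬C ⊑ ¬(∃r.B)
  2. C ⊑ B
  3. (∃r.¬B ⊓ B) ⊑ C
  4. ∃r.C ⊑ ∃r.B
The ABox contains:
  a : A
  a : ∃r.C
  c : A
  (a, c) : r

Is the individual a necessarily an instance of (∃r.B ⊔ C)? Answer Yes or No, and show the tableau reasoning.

Yes

1. a : (∃r.B ⊔ C)?  L(a) = {A, ∃r.C} ∪ {(∀r.¬B ⊓ ¬C)}
   clash {C, ¬C} at a — a ∈ (∃r.B ⊔ C)
2. Hence a : (∃r.B ⊔ C): entailed.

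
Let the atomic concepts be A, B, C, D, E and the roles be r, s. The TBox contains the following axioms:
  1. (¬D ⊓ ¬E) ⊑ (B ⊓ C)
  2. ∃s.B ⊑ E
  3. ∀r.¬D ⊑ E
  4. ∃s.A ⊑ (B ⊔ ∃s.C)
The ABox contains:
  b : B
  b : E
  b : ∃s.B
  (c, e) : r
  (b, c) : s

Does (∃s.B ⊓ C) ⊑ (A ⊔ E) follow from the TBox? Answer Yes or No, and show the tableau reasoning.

Yes

1. (∃s.B ⊓ C) ⊑ (A ⊔ E)  ⇔  ((∃s.B ⊓ C) ⊓ (¬A ⊓ ¬E)) unsat w.r.t. T
   all branches close; clash {E, ¬E} at x₀
2. Hence (∃s.B ⊓ C) ⊑ (A ⊔ E): entailed.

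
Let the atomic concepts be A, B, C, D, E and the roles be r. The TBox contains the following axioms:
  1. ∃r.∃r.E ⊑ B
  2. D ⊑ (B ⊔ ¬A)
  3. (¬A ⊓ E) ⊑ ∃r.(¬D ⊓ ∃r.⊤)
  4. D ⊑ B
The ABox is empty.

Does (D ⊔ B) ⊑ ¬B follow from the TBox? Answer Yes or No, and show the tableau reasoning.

No

1. (D ⊔ B) ⊑ ¬B  ⇔  ((D ⊔ B) ⊓ B) unsat w.r.t. T
   open: L(x₀) ⊇ {A, B, ¬D}
2. Hence (D ⊔ B) ⊑ ¬B: not entailed.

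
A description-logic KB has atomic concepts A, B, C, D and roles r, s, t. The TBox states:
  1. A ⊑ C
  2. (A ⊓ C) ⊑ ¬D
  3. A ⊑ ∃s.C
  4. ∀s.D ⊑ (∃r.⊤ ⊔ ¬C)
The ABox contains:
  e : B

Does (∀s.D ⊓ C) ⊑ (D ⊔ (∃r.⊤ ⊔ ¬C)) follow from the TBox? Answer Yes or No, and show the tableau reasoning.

1. (∀s.D ⊓ C) ⊑ (D ⊔ (∃r.⊤ ⊔ ¬C))  ⇔  ((∀s.D ⊓ C) ⊓ (¬D ⊓ (∀r.⊥ ⊓ C))) unsat w.r.t. T
   all branches close; clash {C, ¬C} at x₀
2. Hence (∀s.D ⊓ C) ⊑ (D ⊔ (∃r.⊤ ⊔ ¬C)): entailed.

Yes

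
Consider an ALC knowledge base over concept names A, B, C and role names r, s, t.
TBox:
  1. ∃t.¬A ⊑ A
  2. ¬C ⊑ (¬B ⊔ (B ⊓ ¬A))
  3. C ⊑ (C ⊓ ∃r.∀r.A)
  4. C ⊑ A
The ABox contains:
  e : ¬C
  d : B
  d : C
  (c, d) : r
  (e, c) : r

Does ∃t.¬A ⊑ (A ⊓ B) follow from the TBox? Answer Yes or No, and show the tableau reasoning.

No

1. ∃t.¬A ⊑ (A ⊓ B)  ⇔  (∃t.¬A ⊓ (¬A ⊔ ¬B)) unsat w.r.t. T
   apply at x₀: ∃t.¬A⊑A
   open: L(x₀) ⊇ {A, ¬B, ¬C, ∃t.¬A} (+ ∃-successors)
2. Hence ∃t.¬A ⊑ (A ⊓ B): not entailed.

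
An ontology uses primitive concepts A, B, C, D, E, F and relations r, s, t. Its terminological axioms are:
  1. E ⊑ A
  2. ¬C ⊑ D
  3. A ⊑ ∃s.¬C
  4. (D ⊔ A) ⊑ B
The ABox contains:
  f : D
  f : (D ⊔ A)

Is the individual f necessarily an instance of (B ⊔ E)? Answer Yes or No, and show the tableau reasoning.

1. f : (B ⊔ E)?  L(f) = {D, (D ⊔ A)} ∪ {(¬B ⊓ ¬E)}
   clash {B, ¬B} at f — f ∈ (B ⊔ E)
2. Hence f : (B ⊔ E): entailed.

Yes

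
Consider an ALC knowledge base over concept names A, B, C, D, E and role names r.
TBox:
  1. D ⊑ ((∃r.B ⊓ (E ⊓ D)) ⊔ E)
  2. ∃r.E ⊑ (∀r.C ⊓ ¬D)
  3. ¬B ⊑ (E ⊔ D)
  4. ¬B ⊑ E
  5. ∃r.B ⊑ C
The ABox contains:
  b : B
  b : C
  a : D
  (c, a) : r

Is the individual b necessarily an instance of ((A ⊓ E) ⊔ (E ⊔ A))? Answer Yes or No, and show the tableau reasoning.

No

1. b : ((A ⊓ E) ⊔ (E ⊔ A))?  L(b) = {B, C} ∪ {((¬A ⊔ ¬E) ⊓ (¬E ⊓ ¬A))}
   open: L(b) ⊇ {B, C, ¬A, ¬D, ¬E, …} — b ∉ ((A ⊓ E) ⊔ (E ⊔ A)) possible
2. Hence b : ((A ⊓ E) ⊔ (E ⊔ A)): not entailed.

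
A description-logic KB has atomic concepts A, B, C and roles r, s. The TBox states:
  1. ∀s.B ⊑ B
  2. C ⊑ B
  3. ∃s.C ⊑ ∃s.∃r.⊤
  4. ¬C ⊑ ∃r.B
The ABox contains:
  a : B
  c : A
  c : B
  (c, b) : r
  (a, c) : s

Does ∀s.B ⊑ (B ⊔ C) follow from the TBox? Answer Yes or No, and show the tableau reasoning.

Yes

1. ∀s.B ⊑ (B ⊔ C)  ⇔  (∀s.B ⊓ (¬B ⊓ ¬C)) unsat w.r.t. T
   all branches close; clash {B, ¬B} at x₀
2. Hence ∀s.B ⊑ (B ⊔ C): entailed.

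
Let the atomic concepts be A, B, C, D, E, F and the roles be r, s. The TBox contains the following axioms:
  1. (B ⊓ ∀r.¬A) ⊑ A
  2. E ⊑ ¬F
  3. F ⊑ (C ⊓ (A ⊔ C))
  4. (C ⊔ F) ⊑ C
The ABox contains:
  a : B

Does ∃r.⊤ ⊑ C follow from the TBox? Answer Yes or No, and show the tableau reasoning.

1. ∃r.⊤ ⊑ C  ⇔  (∃r.⊤ ⊓ ¬C) unsat w.r.t. T
   open: L(x₀) ⊇ {¬B, ¬C, ¬E, ¬F, ∃r.⊤} (+ ∃-successors)
2. Hence ∃r.⊤ ⊑ C: not entailed.

No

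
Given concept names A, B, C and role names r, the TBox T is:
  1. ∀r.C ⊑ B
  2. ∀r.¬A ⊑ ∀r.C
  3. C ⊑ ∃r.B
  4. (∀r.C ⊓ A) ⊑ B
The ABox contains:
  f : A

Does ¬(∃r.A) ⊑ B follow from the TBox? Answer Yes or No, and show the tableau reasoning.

Yes

1. ¬(∃r.A) ⊑ B  ⇔  (∀r.¬A ⊓ ¬B) unsat w.r.t. T
   all branches close; clash {B, ¬B} at x₀
2. Hence ¬(∃r.A) ⊑ B: entailed.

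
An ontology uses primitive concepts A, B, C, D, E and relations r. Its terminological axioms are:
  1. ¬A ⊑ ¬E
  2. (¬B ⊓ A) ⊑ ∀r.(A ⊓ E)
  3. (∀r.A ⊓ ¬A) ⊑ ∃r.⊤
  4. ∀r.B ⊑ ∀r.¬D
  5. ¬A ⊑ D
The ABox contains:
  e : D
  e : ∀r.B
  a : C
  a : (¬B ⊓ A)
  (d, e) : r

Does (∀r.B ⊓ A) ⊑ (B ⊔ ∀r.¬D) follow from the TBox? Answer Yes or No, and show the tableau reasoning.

Yes

1. (∀r.B ⊓ A) ⊑ (B ⊔ ∀r.¬D)  ⇔  ((∀r.B ⊓ A) ⊓ (¬B ⊓ ∃r.D)) unsat w.r.t. T
   all branches close; clash {D, ¬D} at an ∃-successor
2. Hence (∀r.B ⊓ A) ⊑ (B ⊔ ∀r.¬D): entailed.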